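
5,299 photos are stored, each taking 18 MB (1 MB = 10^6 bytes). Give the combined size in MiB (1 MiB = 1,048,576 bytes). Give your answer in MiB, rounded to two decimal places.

90,963.36 MiB

Total = 5,299 × 18 MB = 95,382 MB
= 95,382 × 1,000,000 bytes = 95,382,000,000 bytes
1 MiB = 1,048,576 bytes
95,382,000,000 / 1,048,576 = 90,963.36 MiB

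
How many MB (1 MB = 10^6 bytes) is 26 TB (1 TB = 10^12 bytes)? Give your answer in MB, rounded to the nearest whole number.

26,000,000 MB

26 TB = 26 × 10^12 bytes = 26,000,000,000,000 bytes
1 MB = 1,000,000 bytes
26,000,000,000,000 / 1,000,000 = 26,000,000 MB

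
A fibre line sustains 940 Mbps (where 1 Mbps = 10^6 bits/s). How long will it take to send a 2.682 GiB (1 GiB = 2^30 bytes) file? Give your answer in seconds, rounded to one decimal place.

2.682 GiB = 2,879,775,571.968 bytes = 23,038,204,575.744 bits
940 Mbps = 940,000,000 bits/s
time = 23,038,204,575.744 / 940,000,000 = 24.5 s

24.5 seconds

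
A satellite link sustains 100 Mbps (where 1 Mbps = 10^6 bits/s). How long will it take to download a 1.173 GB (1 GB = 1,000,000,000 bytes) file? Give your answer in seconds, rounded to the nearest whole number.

1.173 GB = 1,173,000,000 bytes = 9,384,000,000 bits
100 Mbps = 100,000,000 bits/s
time = 9,384,000,000 / 100,000,000 = 94 s

94 seconds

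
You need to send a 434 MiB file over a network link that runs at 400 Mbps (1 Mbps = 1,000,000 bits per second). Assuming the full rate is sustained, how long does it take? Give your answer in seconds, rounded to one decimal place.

9.1 seconds

434 MiB = 455,081,984 bytes = 3,640,655,872 bits
400 Mbps = 400,000,000 bits/s
time = 3,640,655,872 / 400,000,000 = 9.1 s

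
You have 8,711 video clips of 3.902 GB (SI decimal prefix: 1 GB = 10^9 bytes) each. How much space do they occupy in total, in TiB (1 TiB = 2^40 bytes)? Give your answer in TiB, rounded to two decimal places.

Total = 8,711 × 3.902 GB = 33990.322 GB
= 33990.322 × 1,000,000,000 bytes = 33,990,322,000,000 bytes
1 TiB = 1,099,511,627,776 bytes
33,990,322,000,000 / 1,099,511,627,776 = 30.91 TiB

30.91 TiB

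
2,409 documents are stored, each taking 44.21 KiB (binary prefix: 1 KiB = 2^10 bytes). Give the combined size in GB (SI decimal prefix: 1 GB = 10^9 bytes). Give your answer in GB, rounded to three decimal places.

Total = 2,409 × 44.21 KiB = 106501.89 KiB
= 106501.89 × 1,024 bytes = 109,057,935.36 bytes
1 GB = 1,000,000,000 bytes
109,057,935.36 / 1,000,000,000 = 0.109 GB

0.109 GB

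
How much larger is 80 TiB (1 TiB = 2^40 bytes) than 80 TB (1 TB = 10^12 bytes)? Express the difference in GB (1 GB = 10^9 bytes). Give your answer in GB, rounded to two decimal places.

80 TiB = 80 × 1,099,511,627,776 = 87,960,930,222,080 bytes
80 TB = 80 × 1,000,000,000,000 = 80,000,000,000,000 bytes
difference = 7,960,930,222,080 bytes
7,960,930,222,080 / 1,000,000,000 = 7,960.93 GB

7,960.93 GB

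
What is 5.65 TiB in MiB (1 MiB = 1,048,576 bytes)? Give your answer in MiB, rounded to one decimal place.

5,924,454.4 MiB

5.65 TiB × 1,099,511,627,776 bytes/TiB = 6,212,240,696,934.4 bytes
1 MiB = 2^20 bytes = 1,048,576 bytes
6,212,240,696,934.4 / 1,048,576 = 5,924,454.4 MiB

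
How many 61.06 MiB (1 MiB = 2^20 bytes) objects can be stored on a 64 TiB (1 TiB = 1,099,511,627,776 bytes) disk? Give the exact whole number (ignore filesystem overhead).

1,099,064

Capacity: 64 TiB = 70,368,744,177,664 bytes
Per item: 61.06 MiB = 64,026,050.56 bytes
⌊70,368,744,177,664 / 64,026,050.56⌋ = 1,099,064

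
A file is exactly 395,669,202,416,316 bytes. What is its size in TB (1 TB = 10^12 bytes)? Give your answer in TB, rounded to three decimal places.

395,669,202,416,316 bytes given.
1 TB = 10^12 bytes = 1,000,000,000,000 bytes
395,669,202,416,316 / 1,000,000,000,000 = 395.669 TB

395.669 TB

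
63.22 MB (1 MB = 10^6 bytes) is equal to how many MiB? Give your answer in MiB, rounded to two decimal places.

63.22 MB × 1,000,000 bytes/MB = 63,220,000 bytes
1 MiB = 1,048,576 bytes
63,220,000 / 1,048,576 = 60.29 MiB

60.29 MiB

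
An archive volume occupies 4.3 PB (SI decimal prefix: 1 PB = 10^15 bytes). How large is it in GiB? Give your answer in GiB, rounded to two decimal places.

4.3 PB × 1,000,000,000,000,000 bytes/PB = 4,300,000,000,000,000 bytes
1 GiB = 2^30 bytes = 1,073,741,824 bytes
4,300,000,000,000,000 / 1,073,741,824 = 4,004,687.07 GiB

4,004,687.07 GiB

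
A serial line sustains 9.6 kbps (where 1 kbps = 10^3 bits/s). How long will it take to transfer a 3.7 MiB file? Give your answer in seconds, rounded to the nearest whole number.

3.7 MiB = 3,879,731.2 bytes = 31,037,849.6 bits
9.6 kbps = 9,600 bits/s
time = 31,037,849.6 / 9,600 = 3,233 s

3,233 seconds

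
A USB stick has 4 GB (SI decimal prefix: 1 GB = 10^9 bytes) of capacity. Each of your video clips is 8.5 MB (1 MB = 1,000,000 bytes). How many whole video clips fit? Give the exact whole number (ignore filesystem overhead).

470

Capacity: 4 GB = 4,000,000,000 bytes
Per item: 8.5 MB = 8,500,000 bytes
⌊4,000,000,000 / 8,500,000⌋ = 470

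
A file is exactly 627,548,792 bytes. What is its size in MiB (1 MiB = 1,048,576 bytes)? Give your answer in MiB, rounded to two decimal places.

598.48 MiB

627,548,792 bytes given.
1 MiB = 1,048,576 bytes
627,548,792 / 1,048,576 = 598.48 MiB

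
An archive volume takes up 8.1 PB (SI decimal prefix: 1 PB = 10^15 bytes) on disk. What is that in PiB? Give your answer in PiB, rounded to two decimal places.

8.1 PB × 1,000,000,000,000,000 bytes/PB = 8,100,000,000,000,000 bytes
1 PiB = 1,125,899,906,842,624 bytes
8,100,000,000,000,000 / 1,125,899,906,842,624 = 7.19 PiB

7.19 PiB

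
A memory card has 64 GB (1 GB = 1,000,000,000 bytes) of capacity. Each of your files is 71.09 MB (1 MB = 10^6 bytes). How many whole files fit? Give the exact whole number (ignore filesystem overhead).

900

Capacity: 64 GB = 64,000,000,000 bytes
Per item: 71.09 MB = 71,090,000 bytes
⌊64,000,000,000 / 71,090,000⌋ = 900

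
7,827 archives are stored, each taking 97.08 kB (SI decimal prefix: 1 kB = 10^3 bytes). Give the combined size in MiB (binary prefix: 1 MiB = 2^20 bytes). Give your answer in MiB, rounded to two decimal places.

724.64 MiB

Total = 7,827 × 97.08 kB = 759845.16 kB
= 759845.16 × 1,000 bytes = 759,845,160 bytes
1 MiB = 1,048,576 bytes
759,845,160 / 1,048,576 = 724.64 MiB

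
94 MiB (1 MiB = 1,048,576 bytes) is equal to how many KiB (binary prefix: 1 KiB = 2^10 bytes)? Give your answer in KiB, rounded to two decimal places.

94 MiB = 94 × 2^20 bytes = 98,566,144 bytes
1 KiB = 1,024 bytes
98,566,144 / 1,024 = 96,256.00 KiB

96,256.00 KiB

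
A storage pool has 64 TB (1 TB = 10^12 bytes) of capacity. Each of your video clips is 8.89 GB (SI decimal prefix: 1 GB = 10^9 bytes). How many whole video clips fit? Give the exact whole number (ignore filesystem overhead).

Capacity: 64 TB = 64,000,000,000,000 bytes
Per item: 8.89 GB = 8,890,000,000 bytes
⌊64,000,000,000,000 / 8,890,000,000⌋ = 7,199

7,199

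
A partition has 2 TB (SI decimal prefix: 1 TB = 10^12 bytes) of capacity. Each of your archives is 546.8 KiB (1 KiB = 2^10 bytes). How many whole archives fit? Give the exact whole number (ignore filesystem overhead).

Capacity: 2 TB = 2,000,000,000,000 bytes
Per item: 546.8 KiB = 559,923.2 bytes
⌊2,000,000,000,000 / 559,923.2⌋ = 3,571,918

3,571,918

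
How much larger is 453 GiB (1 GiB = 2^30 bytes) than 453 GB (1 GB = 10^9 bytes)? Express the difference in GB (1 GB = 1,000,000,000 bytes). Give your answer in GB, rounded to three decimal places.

33.405 GB

453 GiB = 453 × 1,073,741,824 = 486,405,046,272 bytes
453 GB = 453 × 1,000,000,000 = 453,000,000,000 bytes
difference = 33,405,046,272 bytes
33,405,046,272 / 1,000,000,000 = 33.405 GB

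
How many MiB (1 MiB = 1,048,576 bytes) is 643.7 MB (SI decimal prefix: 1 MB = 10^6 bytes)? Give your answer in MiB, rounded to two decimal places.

613.88 MiB

643.7 MB × 1,000,000 bytes/MB = 643,700,000 bytes
1 MiB = 2^20 bytes = 1,048,576 bytes
643,700,000 / 1,048,576 = 613.88 MiB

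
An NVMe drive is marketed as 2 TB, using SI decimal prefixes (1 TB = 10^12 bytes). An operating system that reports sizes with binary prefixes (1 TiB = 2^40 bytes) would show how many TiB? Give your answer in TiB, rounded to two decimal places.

2 TB = 2 × 10^12 bytes = 2,000,000,000,000 bytes
1 TiB = 2^40 bytes = 1,099,511,627,776 bytes
2,000,000,000,000 / 1,099,511,627,776 = 1.82 TiB

1.82 TiB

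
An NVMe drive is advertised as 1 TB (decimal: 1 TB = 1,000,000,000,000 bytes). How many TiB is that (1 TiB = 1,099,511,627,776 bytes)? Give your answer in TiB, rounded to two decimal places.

0.91 TiB

1 TB = 1 × 10^12 bytes = 1,000,000,000,000 bytes
1 TiB = 1,099,511,627,776 bytes
1,000,000,000,000 / 1,099,511,627,776 = 0.91 TiB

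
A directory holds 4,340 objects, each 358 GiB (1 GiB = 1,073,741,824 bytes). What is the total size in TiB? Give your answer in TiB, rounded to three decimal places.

1,517.305 TiB

Total = 4,340 × 358 GiB = 1,553,720 GiB
= 1,553,720 × 1,073,741,824 bytes = 1,668,294,146,785,280 bytes
1 TiB = 1,099,511,627,776 bytes
1,668,294,146,785,280 / 1,099,511,627,776 = 1,517.305 TiB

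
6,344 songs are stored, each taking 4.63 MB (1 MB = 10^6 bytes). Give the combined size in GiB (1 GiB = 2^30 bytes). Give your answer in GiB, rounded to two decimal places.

Total = 6,344 × 4.63 MB = 29372.72 MB
= 29372.72 × 1,000,000 bytes = 29,372,720,000 bytes
1 GiB = 1,073,741,824 bytes
29,372,720,000 / 1,073,741,824 = 27.36 GiB

27.36 GiB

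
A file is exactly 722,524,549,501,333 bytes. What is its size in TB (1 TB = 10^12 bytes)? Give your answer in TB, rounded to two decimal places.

722,524,549,501,333 bytes given.
1 TB = 10^12 bytes = 1,000,000,000,000 bytes
722,524,549,501,333 / 1,000,000,000,000 = 722.52 TB

722.52 TB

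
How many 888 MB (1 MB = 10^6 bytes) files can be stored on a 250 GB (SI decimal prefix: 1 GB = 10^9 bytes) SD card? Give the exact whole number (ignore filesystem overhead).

281

Capacity: 250 GB = 250,000,000,000 bytes
Per item: 888 MB = 888,000,000 bytes
⌊250,000,000,000 / 888,000,000⌋ = 281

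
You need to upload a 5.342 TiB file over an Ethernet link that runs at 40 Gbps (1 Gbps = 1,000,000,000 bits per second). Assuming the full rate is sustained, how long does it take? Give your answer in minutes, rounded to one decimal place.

19.6 minutes

5.342 TiB = 5,873,591,115,579.392 bytes = 46,988,728,924,635.136 bits
40 Gbps = 40,000,000,000 bits/s
time = 46,988,728,924,635.136 / 40,000,000,000 = 1,174.72 s
1,174.72 s / 60 = 19.6 minutes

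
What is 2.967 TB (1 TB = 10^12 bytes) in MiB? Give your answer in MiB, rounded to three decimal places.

2,829,551.697 MiB

2.967 TB = 2.967 × 10^12 bytes = 2,967,000,000,000 bytes
1 MiB = 1,048,576 bytes
2,967,000,000,000 / 1,048,576 = 2,829,551.697 MiB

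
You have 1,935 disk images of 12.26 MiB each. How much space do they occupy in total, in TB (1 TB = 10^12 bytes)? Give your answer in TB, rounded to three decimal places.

0.025 TB

Total = 1,935 × 12.26 MiB = 23723.1 MiB
= 23723.1 × 1,048,576 bytes = 24,875,473,305.6 bytes
1 TB = 1,000,000,000,000 bytes
24,875,473,305.6 / 1,000,000,000,000 = 0.025 TB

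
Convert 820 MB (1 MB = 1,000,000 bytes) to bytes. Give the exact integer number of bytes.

820 × 1,000,000 = 820,000,000 bytes  (1 MB = 10^6 bytes)

820,000,000 bytes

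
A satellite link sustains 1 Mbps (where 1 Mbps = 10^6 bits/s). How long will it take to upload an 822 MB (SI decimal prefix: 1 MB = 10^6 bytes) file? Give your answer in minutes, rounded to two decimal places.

822 MB = 822,000,000 bytes = 6,576,000,000 bits
1 Mbps = 1,000,000 bits/s
time = 6,576,000,000 / 1,000,000 = 6,576.000 s
6,576.000 s / 60 = 109.60 minutes

109.60 minutes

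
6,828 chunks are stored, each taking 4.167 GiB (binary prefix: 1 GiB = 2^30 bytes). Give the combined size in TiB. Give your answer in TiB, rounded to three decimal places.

Total = 6,828 × 4.167 GiB = 28452.276 GiB
= 28452.276 × 1,073,741,824 bytes = 30,550,398,729,191.424 bytes
1 TiB = 1,099,511,627,776 bytes
30,550,398,729,191.424 / 1,099,511,627,776 = 27.785 TiB

27.785 TiB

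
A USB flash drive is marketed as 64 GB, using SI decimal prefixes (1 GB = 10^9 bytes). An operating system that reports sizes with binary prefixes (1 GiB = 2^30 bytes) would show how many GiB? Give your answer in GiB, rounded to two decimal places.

64 GB × 1,000,000,000 bytes/GB = 64,000,000,000 bytes
1 GiB = 2^30 bytes = 1,073,741,824 bytes
64,000,000,000 / 1,073,741,824 = 59.60 GiB

59.60 GiB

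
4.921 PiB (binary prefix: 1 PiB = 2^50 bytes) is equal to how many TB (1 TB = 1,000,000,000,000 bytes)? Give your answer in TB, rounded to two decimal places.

4.921 PiB = 4.921 × 2^50 bytes = 5,540,553,441,572,552.704 bytes
1 TB = 10^12 bytes = 1,000,000,000,000 bytes
5,540,553,441,572,552.704 / 1,000,000,000,000 = 5,540.55 TB

5,540.55 TB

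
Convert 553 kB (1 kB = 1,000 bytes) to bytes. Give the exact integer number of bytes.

553 × 1,000 = 553,000 bytes  (1 kB = 10^3 bytes)

553,000 bytes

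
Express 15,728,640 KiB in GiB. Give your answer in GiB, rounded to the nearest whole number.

15,728,640 KiB × 1,024 bytes/KiB = 16,106,127,360 bytes
1 GiB = 1,073,741,824 bytes
16,106,127,360 / 1,073,741,824 = 15 GiB

15 GiB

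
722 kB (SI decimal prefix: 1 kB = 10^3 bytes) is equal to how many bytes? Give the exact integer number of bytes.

722 × 1,000 = 722,000 bytes  (1 kB = 10^3 bytes)

722,000 bytes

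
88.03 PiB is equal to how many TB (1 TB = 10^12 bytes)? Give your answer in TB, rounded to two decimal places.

99,112.97 TB

88.03 PiB = 88.03 × 2^50 bytes = 99,112,968,799,356,190.72 bytes
1 TB = 1,000,000,000,000 bytes
99,112,968,799,356,190.72 / 1,000,000,000,000 = 99,112.97 TB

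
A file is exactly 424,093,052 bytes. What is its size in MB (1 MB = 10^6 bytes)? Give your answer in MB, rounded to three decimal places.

424,093,052 bytes given.
1 MB = 10^6 bytes = 1,000,000 bytes
424,093,052 / 1,000,000 = 424.093 MB

424.093 MB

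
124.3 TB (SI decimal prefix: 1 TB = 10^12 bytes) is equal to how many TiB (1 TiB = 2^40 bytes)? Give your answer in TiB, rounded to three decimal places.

113.050 TiB

124.3 TB = 124.3 × 10^12 bytes = 124,300,000,000,000 bytes
1 TiB = 2^40 bytes = 1,099,511,627,776 bytes
124,300,000,000,000 / 1,099,511,627,776 = 113.050 TiB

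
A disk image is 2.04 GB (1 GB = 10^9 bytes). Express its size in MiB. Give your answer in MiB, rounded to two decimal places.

1,945.50 MiB

2.04 GB = 2.04 × 10^9 bytes = 2,040,000,000 bytes
1 MiB = 2^20 bytes = 1,048,576 bytes
2,040,000,000 / 1,048,576 = 1,945.50 MiB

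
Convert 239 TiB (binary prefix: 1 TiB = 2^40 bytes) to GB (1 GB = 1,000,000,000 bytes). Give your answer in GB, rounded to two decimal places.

262,783.28 GB

239 TiB × 1,099,511,627,776 bytes/TiB = 262,783,279,038,464 bytes
1 GB = 1,000,000,000 bytes
262,783,279,038,464 / 1,000,000,000 = 262,783.28 GB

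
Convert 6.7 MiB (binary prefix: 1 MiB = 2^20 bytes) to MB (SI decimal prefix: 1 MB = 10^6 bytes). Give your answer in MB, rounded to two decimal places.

7.03 MB

6.7 MiB = 6.7 × 2^20 bytes = 7,025,459.2 bytes
1 MB = 1,000,000 bytes
7,025,459.2 / 1,000,000 = 7.03 MB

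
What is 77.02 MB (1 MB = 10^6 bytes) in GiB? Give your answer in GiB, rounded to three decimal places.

77.02 MB = 77.02 × 10^6 bytes = 77,020,000 bytes
1 GiB = 2^30 bytes = 1,073,741,824 bytes
77,020,000 / 1,073,741,824 = 0.072 GiB

0.072 GiB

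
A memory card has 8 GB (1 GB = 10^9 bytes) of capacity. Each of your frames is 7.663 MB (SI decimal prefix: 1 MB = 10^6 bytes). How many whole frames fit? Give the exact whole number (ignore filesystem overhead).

Capacity: 8 GB = 8,000,000,000 bytes
Per item: 7.663 MB = 7,663,000 bytes
⌊8,000,000,000 / 7,663,000⌋ = 1,043

1,043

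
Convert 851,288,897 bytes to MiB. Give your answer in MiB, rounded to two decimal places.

851,288,897 bytes given.
1 MiB = 1,048,576 bytes
851,288,897 / 1,048,576 = 811.85 MiB

811.85 MiB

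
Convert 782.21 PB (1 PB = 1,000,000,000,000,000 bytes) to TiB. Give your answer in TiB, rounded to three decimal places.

782.21 PB × 1,000,000,000,000,000 bytes/PB = 782,210,000,000,000,000 bytes
1 TiB = 1,099,511,627,776 bytes
782,210,000,000,000,000 / 1,099,511,627,776 = 711,415.851 TiB

711,415.851 TiB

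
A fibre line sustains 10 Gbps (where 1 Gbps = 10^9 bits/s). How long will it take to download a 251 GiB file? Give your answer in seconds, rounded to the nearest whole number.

251 GiB = 269,509,197,824 bytes = 2,156,073,582,592 bits
10 Gbps = 10,000,000,000 bits/s
time = 2,156,073,582,592 / 10,000,000,000 = 216 s

216 seconds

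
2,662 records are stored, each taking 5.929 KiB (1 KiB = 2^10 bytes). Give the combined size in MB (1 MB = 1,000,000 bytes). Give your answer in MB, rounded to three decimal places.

Total = 2,662 × 5.929 KiB = 15782.998 KiB
= 15782.998 × 1,024 bytes = 16,161,789.952 bytes
1 MB = 1,000,000 bytes
16,161,789.952 / 1,000,000 = 16.162 MB

16.162 MB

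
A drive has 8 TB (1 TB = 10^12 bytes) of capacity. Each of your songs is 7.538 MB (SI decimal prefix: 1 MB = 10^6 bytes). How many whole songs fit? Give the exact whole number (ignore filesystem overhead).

1,061,289

Capacity: 8 TB = 8,000,000,000,000 bytes
Per item: 7.538 MB = 7,538,000 bytes
⌊8,000,000,000,000 / 7,538,000⌋ = 1,061,289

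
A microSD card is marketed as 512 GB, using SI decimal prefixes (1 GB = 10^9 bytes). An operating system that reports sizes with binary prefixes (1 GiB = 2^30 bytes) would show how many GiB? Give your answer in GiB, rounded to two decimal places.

512 GB = 512 × 10^9 bytes = 512,000,000,000 bytes
1 GiB = 1,073,741,824 bytes
512,000,000,000 / 1,073,741,824 = 476.84 GiB

476.84 GiB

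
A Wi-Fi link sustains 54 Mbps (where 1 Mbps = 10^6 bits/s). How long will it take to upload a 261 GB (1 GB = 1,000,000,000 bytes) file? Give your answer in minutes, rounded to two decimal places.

261 GB = 261,000,000,000 bytes = 2,088,000,000,000 bits
54 Mbps = 54,000,000 bits/s
time = 2,088,000,000,000 / 54,000,000 = 38,666.667 s
38,666.667 s / 60 = 644.44 minutes

644.44 minutes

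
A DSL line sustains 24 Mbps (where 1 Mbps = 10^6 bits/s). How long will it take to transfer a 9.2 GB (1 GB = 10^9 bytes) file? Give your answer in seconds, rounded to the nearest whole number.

3,067 seconds

9.2 GB = 9,200,000,000 bytes = 73,600,000,000 bits
24 Mbps = 24,000,000 bits/s
time = 73,600,000,000 / 24,000,000 = 3,067 s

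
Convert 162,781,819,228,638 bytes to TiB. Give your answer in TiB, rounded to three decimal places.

148.049 TiB

162,781,819,228,638 bytes given.
1 TiB = 1,099,511,627,776 bytes
162,781,819,228,638 / 1,099,511,627,776 = 148.049 TiB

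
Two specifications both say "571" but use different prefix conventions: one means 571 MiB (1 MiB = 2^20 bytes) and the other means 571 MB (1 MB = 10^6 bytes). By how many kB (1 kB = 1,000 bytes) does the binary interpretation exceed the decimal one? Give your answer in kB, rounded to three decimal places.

571 MiB = 571 × 1,048,576 = 598,736,896 bytes
571 MB = 571 × 1,000,000 = 571,000,000 bytes
difference = 27,736,896 bytes
27,736,896 / 1,000 = 27,736.896 kB

27,736.896 kB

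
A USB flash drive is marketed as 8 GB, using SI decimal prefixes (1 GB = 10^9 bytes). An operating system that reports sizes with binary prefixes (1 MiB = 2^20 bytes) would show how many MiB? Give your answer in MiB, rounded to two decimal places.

7,629.39 MiB

8 GB = 8 × 10^9 bytes = 8,000,000,000 bytes
1 MiB = 2^20 bytes = 1,048,576 bytes
8,000,000,000 / 1,048,576 = 7,629.39 MiB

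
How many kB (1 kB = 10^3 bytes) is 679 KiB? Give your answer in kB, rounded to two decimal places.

695.30 kB

679 KiB × 1,024 bytes/KiB = 695,296 bytes
1 kB = 10^3 bytes = 1,000 bytes
695,296 / 1,000 = 695.30 kB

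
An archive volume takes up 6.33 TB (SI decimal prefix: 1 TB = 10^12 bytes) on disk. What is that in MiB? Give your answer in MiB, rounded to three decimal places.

6.33 TB × 1,000,000,000,000 bytes/TB = 6,330,000,000,000 bytes
1 MiB = 2^20 bytes = 1,048,576 bytes
6,330,000,000,000 / 1,048,576 = 6,036,758.423 MiB

6,036,758.423 MiB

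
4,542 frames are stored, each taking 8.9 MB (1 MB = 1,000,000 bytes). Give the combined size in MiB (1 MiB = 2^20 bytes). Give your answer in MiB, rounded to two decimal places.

Total = 4,542 × 8.9 MB = 40423.8 MB
= 40423.8 × 1,000,000 bytes = 40,423,800,000 bytes
1 MiB = 1,048,576 bytes
40,423,800,000 / 1,048,576 = 38,551.14 MiB

38,551.14 MiB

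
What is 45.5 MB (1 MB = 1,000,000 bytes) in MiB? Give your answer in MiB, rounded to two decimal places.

45.5 MB = 45.5 × 10^6 bytes = 45,500,000 bytes
1 MiB = 1,048,576 bytes
45,500,000 / 1,048,576 = 43.39 MiB

43.39 MiB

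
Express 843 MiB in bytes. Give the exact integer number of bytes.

883,949,568 bytes

843 × 1,048,576 = 883,949,568 bytes  (1 MiB = 2^20 bytes)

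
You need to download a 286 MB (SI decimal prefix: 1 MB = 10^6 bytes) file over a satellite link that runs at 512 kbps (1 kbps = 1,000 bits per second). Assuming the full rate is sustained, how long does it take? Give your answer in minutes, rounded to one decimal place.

286 MB = 286,000,000 bytes = 2,288,000,000 bits
512 kbps = 512,000 bits/s
time = 2,288,000,000 / 512,000 = 4,468.75 s
4,468.75 s / 60 = 74.5 minutes

74.5 minutes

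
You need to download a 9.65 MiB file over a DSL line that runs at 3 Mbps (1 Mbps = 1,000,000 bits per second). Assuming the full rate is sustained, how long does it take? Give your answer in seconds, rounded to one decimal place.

27.0 seconds

9.65 MiB = 10,118,758.4 bytes = 80,950,067.2 bits
3 Mbps = 3,000,000 bits/s
time = 80,950,067.2 / 3,000,000 = 27.0 s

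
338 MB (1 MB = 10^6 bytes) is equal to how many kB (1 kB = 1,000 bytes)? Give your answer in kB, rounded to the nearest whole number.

338 MB × 1,000,000 bytes/MB = 338,000,000 bytes
1 kB = 10^3 bytes = 1,000 bytes
338,000,000 / 1,000 = 338,000 kB

338,000 kB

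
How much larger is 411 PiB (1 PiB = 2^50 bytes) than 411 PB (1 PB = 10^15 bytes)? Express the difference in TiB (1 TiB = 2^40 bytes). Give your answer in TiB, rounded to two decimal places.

411 PiB = 411 × 1,125,899,906,842,624 = 462,744,861,712,318,464 bytes
411 PB = 411 × 1,000,000,000,000,000 = 411,000,000,000,000,000 bytes
difference = 51,744,861,712,318,464 bytes
51,744,861,712,318,464 / 1,099,511,627,776 = 47,061.68 TiB

47,061.68 TiB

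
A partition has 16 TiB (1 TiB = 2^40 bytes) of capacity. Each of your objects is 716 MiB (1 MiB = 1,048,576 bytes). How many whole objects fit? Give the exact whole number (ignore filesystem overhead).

Capacity: 16 TiB = 17,592,186,044,416 bytes
Per item: 716 MiB = 750,780,416 bytes
⌊17,592,186,044,416 / 750,780,416⌋ = 23,431

23,431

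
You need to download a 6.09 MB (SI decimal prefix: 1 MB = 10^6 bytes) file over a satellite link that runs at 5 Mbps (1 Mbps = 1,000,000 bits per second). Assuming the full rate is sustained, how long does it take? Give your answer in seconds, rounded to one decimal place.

9.7 seconds

6.09 MB = 6,090,000 bytes = 48,720,000 bits
5 Mbps = 5,000,000 bits/s
time = 48,720,000 / 5,000,000 = 9.7 s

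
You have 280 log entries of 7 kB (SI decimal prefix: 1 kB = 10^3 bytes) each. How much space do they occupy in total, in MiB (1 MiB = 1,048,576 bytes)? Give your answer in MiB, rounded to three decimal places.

1.869 MiB

Total = 280 × 7 kB = 1960 kB
= 1960 × 1,000 bytes = 1,960,000 bytes
1 MiB = 1,048,576 bytes
1,960,000 / 1,048,576 = 1.869 MiB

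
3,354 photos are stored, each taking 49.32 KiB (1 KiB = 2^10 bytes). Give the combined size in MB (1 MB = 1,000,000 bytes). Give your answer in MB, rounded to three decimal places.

169.389 MB

Total = 3,354 × 49.32 KiB = 165419.28 KiB
= 165419.28 × 1,024 bytes = 169,389,342.72 bytes
1 MB = 1,000,000 bytes
169,389,342.72 / 1,000,000 = 169.389 MB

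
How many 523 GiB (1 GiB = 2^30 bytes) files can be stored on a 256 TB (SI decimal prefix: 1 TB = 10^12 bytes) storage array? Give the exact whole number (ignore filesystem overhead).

455

Capacity: 256 TB = 256,000,000,000,000 bytes
Per item: 523 GiB = 561,566,973,952 bytes
⌊256,000,000,000,000 / 561,566,973,952⌋ = 455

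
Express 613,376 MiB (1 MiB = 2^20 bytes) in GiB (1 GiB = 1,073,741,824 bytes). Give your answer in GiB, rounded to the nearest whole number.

599 GiB

613,376 MiB = 613,376 × 2^20 bytes = 643,171,352,576 bytes
1 GiB = 2^30 bytes = 1,073,741,824 bytes
643,171,352,576 / 1,073,741,824 = 599 GiB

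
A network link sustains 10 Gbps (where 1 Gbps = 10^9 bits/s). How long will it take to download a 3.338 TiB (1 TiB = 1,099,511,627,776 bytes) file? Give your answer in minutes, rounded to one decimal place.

48.9 minutes

3.338 TiB = 3,670,169,813,516.288 bytes = 29,361,358,508,130.304 bits
10 Gbps = 10,000,000,000 bits/s
time = 29,361,358,508,130.304 / 10,000,000,000 = 2,936.14 s
2,936.14 s / 60 = 48.9 minutes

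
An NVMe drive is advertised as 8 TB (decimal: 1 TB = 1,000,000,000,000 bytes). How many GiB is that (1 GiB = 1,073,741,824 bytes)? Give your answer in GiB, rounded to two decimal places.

8 TB × 1,000,000,000,000 bytes/TB = 8,000,000,000,000 bytes
1 GiB = 1,073,741,824 bytes
8,000,000,000,000 / 1,073,741,824 = 7,450.58 GiB

7,450.58 GiB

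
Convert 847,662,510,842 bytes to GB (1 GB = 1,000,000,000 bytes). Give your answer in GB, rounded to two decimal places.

847.66 GB

847,662,510,842 bytes given.
1 GB = 1,000,000,000 bytes
847,662,510,842 / 1,000,000,000 = 847.66 GB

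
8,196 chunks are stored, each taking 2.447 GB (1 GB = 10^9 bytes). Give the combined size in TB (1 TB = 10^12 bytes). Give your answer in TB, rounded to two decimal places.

20.06 TB

Total = 8,196 × 2.447 GB = 20055.612 GB
= 20055.612 × 1,000,000,000 bytes = 20,055,612,000,000 bytes
1 TB = 1,000,000,000,000 bytes
20,055,612,000,000 / 1,000,000,000,000 = 20.06 TB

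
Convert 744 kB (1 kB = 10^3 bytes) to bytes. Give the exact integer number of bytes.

744,000 bytes

744 × 1,000 = 744,000 bytes  (1 kB = 10^3 bytes)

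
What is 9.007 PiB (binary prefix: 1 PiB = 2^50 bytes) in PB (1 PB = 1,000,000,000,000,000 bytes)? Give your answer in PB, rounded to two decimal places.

10.14 PB

9.007 PiB × 1,125,899,906,842,624 bytes/PiB = 10,140,980,460,931,514.368 bytes
1 PB = 1,000,000,000,000,000 bytes
10,140,980,460,931,514.368 / 1,000,000,000,000,000 = 10.14 PB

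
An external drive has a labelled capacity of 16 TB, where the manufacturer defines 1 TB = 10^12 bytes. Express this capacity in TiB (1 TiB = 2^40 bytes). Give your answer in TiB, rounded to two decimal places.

14.55 TiB

16 TB × 1,000,000,000,000 bytes/TB = 16,000,000,000,000 bytes
1 TiB = 2^40 bytes = 1,099,511,627,776 bytes
16,000,000,000,000 / 1,099,511,627,776 = 14.55 TiB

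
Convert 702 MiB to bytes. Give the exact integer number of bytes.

736,100,352 bytes

702 × 1,048,576 = 736,100,352 bytes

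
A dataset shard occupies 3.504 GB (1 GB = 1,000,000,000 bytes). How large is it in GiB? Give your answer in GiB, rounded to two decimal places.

3.504 GB × 1,000,000,000 bytes/GB = 3,504,000,000 bytes
1 GiB = 1,073,741,824 bytes
3,504,000,000 / 1,073,741,824 = 3.26 GiB

3.26 GiB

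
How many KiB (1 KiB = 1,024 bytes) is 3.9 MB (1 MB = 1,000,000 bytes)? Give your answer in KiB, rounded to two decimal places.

3.9 MB = 3.9 × 10^6 bytes = 3,900,000 bytes
1 KiB = 2^10 bytes = 1,024 bytes
3,900,000 / 1,024 = 3,808.59 KiB

3,808.59 KiB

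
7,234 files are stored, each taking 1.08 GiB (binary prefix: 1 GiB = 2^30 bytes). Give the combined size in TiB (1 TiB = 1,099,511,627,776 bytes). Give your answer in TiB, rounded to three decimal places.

Total = 7,234 × 1.08 GiB = 7812.72 GiB
= 7812.72 × 1,073,741,824 bytes = 8,388,844,223,201.28 bytes
1 TiB = 1,099,511,627,776 bytes
8,388,844,223,201.28 / 1,099,511,627,776 = 7.630 TiB

7.630 TiB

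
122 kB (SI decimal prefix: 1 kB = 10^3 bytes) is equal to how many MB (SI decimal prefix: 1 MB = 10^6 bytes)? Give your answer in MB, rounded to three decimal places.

122 kB = 122 × 10^3 bytes = 122,000 bytes
1 MB = 10^6 bytes = 1,000,000 bytes
122,000 / 1,000,000 = 0.122 MB

0.122 MB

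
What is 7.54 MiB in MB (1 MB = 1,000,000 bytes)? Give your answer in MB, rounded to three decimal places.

7.54 MiB = 7.54 × 2^20 bytes = 7,906,263.04 bytes
1 MB = 10^6 bytes = 1,000,000 bytes
7,906,263.04 / 1,000,000 = 7.906 MB

7.906 MB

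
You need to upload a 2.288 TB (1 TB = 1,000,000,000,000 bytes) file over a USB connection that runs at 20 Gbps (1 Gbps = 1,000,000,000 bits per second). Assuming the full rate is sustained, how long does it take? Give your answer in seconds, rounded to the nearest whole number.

2.288 TB = 2,288,000,000,000 bytes = 18,304,000,000,000 bits
20 Gbps = 20,000,000,000 bits/s
time = 18,304,000,000,000 / 20,000,000,000 = 915 s

915 seconds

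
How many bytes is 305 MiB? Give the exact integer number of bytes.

319,815,680 bytes

305 × 1,048,576 = 319,815,680 bytes  (1 MiB = 2^20 bytes)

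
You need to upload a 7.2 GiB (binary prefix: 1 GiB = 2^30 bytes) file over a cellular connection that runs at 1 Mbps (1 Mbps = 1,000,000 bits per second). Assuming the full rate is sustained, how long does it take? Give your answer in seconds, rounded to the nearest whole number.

61,848 seconds

7.2 GiB = 7,730,941,132.8 bytes = 61,847,529,062.4 bits
1 Mbps = 1,000,000 bits/s
time = 61,847,529,062.4 / 1,000,000 = 61,848 s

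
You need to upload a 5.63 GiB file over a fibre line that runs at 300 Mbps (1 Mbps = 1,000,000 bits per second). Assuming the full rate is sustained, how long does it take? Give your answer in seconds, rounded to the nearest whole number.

5.63 GiB = 6,045,166,469.12 bytes = 48,361,331,752.96 bits
300 Mbps = 300,000,000 bits/s
time = 48,361,331,752.96 / 300,000,000 = 161 s

161 seconds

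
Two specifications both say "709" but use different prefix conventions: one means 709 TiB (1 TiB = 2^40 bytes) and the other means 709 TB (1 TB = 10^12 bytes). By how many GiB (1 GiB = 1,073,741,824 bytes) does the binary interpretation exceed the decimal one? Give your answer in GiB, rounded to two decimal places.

65,708.29 GiB

709 TiB = 709 × 1,099,511,627,776 = 779,553,744,093,184 bytes
709 TB = 709 × 1,000,000,000,000 = 709,000,000,000,000 bytes
difference = 70,553,744,093,184 bytes
70,553,744,093,184 / 1,073,741,824 = 65,708.29 GiB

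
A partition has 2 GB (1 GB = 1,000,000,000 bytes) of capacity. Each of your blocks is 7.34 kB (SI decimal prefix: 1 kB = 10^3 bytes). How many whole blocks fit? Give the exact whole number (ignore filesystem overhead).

272,479

Capacity: 2 GB = 2,000,000,000 bytes
Per item: 7.34 kB = 7,340 bytes
⌊2,000,000,000 / 7,340⌋ = 272,479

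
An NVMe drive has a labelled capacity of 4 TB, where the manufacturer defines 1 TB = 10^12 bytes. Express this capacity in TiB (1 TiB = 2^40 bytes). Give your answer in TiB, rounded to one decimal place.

3.6 TiB

4 TB × 1,000,000,000,000 bytes/TB = 4,000,000,000,000 bytes
1 TiB = 2^40 bytes = 1,099,511,627,776 bytes
4,000,000,000,000 / 1,099,511,627,776 = 3.6 TiB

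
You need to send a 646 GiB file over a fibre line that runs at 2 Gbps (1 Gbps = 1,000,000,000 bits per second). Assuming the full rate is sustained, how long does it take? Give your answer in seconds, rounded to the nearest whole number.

2,775 seconds

646 GiB = 693,637,218,304 bytes = 5,549,097,746,432 bits
2 Gbps = 2,000,000,000 bits/s
time = 5,549,097,746,432 / 2,000,000,000 = 2,775 s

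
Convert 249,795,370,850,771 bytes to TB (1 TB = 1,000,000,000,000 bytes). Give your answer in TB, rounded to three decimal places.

249.795 TB

249,795,370,850,771 bytes given.
1 TB = 10^12 bytes = 1,000,000,000,000 bytes
249,795,370,850,771 / 1,000,000,000,000 = 249.795 TB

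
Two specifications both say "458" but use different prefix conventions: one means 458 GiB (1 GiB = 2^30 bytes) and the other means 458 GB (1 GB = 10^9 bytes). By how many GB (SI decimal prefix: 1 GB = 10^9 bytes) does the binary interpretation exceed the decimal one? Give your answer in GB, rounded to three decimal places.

33.774 GB

458 GiB = 458 × 1,073,741,824 = 491,773,755,392 bytes
458 GB = 458 × 1,000,000,000 = 458,000,000,000 bytes
difference = 33,773,755,392 bytes
33,773,755,392 / 1,000,000,000 = 33.774 GB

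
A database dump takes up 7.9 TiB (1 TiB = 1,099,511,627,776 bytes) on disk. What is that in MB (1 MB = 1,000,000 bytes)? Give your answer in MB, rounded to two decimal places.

7.9 TiB = 7.9 × 2^40 bytes = 8,686,141,859,430.4 bytes
1 MB = 10^6 bytes = 1,000,000 bytes
8,686,141,859,430.4 / 1,000,000 = 8,686,141.86 MB

8,686,141.86 MB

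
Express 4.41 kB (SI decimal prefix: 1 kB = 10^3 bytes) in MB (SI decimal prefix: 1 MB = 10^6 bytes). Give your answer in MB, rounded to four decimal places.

0.0044 MB

4.41 kB = 4.41 × 10^3 bytes = 4,410 bytes
1 MB = 10^6 bytes = 1,000,000 bytes
4,410 / 1,000,000 = 0.0044 MB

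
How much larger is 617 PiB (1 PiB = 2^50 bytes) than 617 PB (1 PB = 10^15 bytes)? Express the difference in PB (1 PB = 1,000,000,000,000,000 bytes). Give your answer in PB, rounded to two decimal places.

617 PiB = 617 × 1,125,899,906,842,624 = 694,680,242,521,899,008 bytes
617 PB = 617 × 1,000,000,000,000,000 = 617,000,000,000,000,000 bytes
difference = 77,680,242,521,899,008 bytes
77,680,242,521,899,008 / 1,000,000,000,000,000 = 77.68 PB

77.68 PB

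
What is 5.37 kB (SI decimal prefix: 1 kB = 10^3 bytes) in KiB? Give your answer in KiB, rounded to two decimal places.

5.37 kB = 5.37 × 10^3 bytes = 5,370 bytes
1 KiB = 2^10 bytes = 1,024 bytes
5,370 / 1,024 = 5.24 KiB

5.24 KiB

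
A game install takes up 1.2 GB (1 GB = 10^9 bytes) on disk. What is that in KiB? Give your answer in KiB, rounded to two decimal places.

1,171,875.00 KiB

1.2 GB × 1,000,000,000 bytes/GB = 1,200,000,000 bytes
1 KiB = 1,024 bytes
1,200,000,000 / 1,024 = 1,171,875.00 KiB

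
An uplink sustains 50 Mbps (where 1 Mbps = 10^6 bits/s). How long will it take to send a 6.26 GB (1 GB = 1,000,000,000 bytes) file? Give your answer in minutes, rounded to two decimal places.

6.26 GB = 6,260,000,000 bytes = 50,080,000,000 bits
50 Mbps = 50,000,000 bits/s
time = 50,080,000,000 / 50,000,000 = 1,001.600 s
1,001.600 s / 60 = 16.69 minutes

16.69 minutes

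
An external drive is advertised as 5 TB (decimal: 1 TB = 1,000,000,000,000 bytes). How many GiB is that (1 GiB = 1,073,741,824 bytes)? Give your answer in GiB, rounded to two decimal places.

5 TB = 5 × 10^12 bytes = 5,000,000,000,000 bytes
1 GiB = 2^30 bytes = 1,073,741,824 bytes
5,000,000,000,000 / 1,073,741,824 = 4,656.61 GiB

4,656.61 GiB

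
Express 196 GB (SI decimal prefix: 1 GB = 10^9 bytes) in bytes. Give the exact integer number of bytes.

196 × 1,000,000,000 = 196,000,000,000 bytes

196,000,000,000 bytes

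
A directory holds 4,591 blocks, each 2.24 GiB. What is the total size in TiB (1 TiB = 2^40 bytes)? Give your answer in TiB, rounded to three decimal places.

10.043 TiB

Total = 4,591 × 2.24 GiB = 10283.84 GiB
= 10283.84 × 1,073,741,824 bytes = 11,042,189,119,324.16 bytes
1 TiB = 1,099,511,627,776 bytes
11,042,189,119,324.16 / 1,099,511,627,776 = 10.043 TiB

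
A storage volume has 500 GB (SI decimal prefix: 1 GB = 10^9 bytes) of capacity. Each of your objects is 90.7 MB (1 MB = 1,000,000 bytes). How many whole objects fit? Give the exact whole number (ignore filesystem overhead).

5,512

Capacity: 500 GB = 500,000,000,000 bytes
Per item: 90.7 MB = 90,700,000 bytes
⌊500,000,000,000 / 90,700,000⌋ = 5,512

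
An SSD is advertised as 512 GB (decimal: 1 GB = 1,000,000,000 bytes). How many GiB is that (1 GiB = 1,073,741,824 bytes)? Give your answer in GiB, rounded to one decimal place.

476.8 GiB

512 GB = 512 × 10^9 bytes = 512,000,000,000 bytes
1 GiB = 2^30 bytes = 1,073,741,824 bytes
512,000,000,000 / 1,073,741,824 = 476.8 GiB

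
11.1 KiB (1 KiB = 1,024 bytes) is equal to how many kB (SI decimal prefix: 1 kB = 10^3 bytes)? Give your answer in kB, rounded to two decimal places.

11.37 kB

11.1 KiB = 11.1 × 2^10 bytes = 11,366.4 bytes
1 kB = 10^3 bytes = 1,000 bytes
11,366.4 / 1,000 = 11.37 kB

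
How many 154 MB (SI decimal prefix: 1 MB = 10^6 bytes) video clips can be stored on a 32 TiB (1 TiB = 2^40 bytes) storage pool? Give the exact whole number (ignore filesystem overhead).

Capacity: 32 TiB = 35,184,372,088,832 bytes
Per item: 154 MB = 154,000,000 bytes
⌊35,184,372,088,832 / 154,000,000⌋ = 228,469

228,469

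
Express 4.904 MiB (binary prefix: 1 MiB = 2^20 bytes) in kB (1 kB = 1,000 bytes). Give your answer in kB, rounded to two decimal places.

5,142.22 kB

4.904 MiB × 1,048,576 bytes/MiB = 5,142,216.704 bytes
1 kB = 10^3 bytes = 1,000 bytes
5,142,216.704 / 1,000 = 5,142.22 kB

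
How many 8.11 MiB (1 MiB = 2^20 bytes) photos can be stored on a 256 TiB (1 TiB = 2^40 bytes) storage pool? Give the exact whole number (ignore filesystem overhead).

33,099,316

Capacity: 256 TiB = 281,474,976,710,656 bytes
Per item: 8.11 MiB = 8,503,951.36 bytes
⌊281,474,976,710,656 / 8,503,951.36⌋ = 33,099,316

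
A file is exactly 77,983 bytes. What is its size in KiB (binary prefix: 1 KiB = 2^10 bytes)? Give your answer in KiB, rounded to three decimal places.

77,983 bytes given.
1 KiB = 2^10 bytes = 1,024 bytes
77,983 / 1,024 = 76.155 KiB

76.155 KiB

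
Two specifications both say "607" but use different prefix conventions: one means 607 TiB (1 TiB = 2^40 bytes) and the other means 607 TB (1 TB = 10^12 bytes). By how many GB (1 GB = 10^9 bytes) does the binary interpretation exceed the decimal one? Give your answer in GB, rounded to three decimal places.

607 TiB = 607 × 1,099,511,627,776 = 667,403,558,060,032 bytes
607 TB = 607 × 1,000,000,000,000 = 607,000,000,000,000 bytes
difference = 60,403,558,060,032 bytes
60,403,558,060,032 / 1,000,000,000 = 60,403.558 GB

60,403.558 GB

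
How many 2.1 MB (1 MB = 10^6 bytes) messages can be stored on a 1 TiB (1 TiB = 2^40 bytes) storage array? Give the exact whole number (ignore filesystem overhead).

Capacity: 1 TiB = 1,099,511,627,776 bytes
Per item: 2.1 MB = 2,100,000 bytes
⌊1,099,511,627,776 / 2,100,000⌋ = 523,576

523,576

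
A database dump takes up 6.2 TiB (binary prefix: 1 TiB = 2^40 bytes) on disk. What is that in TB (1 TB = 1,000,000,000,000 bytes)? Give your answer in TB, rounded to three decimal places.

6.817 TB

6.2 TiB = 6.2 × 2^40 bytes = 6,816,972,092,211.2 bytes
1 TB = 10^12 bytes = 1,000,000,000,000 bytes
6,816,972,092,211.2 / 1,000,000,000,000 = 6.817 TB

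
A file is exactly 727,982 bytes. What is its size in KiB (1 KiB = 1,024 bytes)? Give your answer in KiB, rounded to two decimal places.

710.92 KiB

727,982 bytes given.
1 KiB = 2^10 bytes = 1,024 bytes
727,982 / 1,024 = 710.92 KiB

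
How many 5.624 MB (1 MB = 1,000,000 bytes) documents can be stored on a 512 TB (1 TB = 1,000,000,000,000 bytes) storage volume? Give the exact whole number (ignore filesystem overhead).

Capacity: 512 TB = 512,000,000,000,000 bytes
Per item: 5.624 MB = 5,624,000 bytes
⌊512,000,000,000,000 / 5,624,000⌋ = 91,038,406

91,038,406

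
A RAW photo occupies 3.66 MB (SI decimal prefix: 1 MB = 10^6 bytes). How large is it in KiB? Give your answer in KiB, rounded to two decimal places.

3,574.22 KiB

3.66 MB = 3.66 × 10^6 bytes = 3,660,000 bytes
1 KiB = 2^10 bytes = 1,024 bytes
3,660,000 / 1,024 = 3,574.22 KiB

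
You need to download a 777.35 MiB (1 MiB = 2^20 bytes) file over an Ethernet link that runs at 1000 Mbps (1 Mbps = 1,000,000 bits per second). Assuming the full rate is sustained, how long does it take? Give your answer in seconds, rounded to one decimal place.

6.5 seconds

777.35 MiB = 815,110,553.6 bytes = 6,520,884,428.8 bits
1000 Mbps = 1,000,000,000 bits/s
time = 6,520,884,428.8 / 1,000,000,000 = 6.5 s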